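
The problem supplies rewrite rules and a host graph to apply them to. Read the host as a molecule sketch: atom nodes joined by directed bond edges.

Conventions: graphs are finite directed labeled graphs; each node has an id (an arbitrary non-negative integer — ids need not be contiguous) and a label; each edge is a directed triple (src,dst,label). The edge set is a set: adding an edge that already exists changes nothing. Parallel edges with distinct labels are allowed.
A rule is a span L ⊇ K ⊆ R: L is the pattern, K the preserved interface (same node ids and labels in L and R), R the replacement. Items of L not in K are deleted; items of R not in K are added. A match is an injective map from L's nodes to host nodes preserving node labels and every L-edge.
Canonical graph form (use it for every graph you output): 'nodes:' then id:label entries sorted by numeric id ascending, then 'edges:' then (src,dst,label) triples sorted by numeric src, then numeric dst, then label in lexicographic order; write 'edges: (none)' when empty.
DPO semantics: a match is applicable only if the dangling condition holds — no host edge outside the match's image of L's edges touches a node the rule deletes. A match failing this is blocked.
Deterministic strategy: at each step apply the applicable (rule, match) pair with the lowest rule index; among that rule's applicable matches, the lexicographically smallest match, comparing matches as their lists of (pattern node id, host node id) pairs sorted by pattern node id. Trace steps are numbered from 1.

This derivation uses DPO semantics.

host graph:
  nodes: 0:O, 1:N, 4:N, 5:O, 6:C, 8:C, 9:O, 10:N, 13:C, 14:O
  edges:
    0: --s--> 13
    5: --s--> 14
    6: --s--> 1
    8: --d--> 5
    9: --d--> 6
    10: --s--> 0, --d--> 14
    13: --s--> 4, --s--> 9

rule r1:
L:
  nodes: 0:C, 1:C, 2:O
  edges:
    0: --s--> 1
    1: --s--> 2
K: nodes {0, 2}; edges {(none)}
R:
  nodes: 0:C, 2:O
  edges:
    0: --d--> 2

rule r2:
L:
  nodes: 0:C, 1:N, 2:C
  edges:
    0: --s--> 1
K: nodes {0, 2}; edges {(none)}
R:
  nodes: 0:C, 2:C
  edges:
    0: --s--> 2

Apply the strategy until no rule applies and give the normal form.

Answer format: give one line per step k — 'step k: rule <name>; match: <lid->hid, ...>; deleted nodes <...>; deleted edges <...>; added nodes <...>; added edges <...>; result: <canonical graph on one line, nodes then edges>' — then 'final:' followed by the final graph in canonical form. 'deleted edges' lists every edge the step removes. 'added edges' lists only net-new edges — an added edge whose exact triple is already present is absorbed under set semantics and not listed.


step 1: rule r2; match: 0->6, 1->1, 2->8; deleted nodes 1; deleted edges (6,1,s); added nodes (none); added edges (6,8,s); result: nodes: 0:O, 4:N, 5:O, 6:C, 8:C, 9:O, 10:N, 13:C, 14:O edges: (0,13,s); (5,14,s); (6,8,s); (8,5,d); (9,6,d); (10,0,s); (10,14,d); (13,4,s); (13,9,s)
step 2: rule r2; match: 0->13, 1->4, 2->6; deleted nodes 4; deleted edges (13,4,s); added nodes (none); added edges (13,6,s); result: nodes: 0:O, 5:O, 6:C, 8:C, 9:O, 10:N, 13:C, 14:O edges: (0,13,s); (5,14,s); (6,8,s); (8,5,d); (9,6,d); (10,0,s); (10,14,d); (13,6,s); (13,9,s)
final:
nodes: 0:O, 5:O, 6:C, 8:C, 9:O, 10:N, 13:C, 14:O
edges: (0,13,s); (5,14,s); (6,8,s); (8,5,d); (9,6,d); (10,0,s); (10,14,d); (13,6,s); (13,9,s)


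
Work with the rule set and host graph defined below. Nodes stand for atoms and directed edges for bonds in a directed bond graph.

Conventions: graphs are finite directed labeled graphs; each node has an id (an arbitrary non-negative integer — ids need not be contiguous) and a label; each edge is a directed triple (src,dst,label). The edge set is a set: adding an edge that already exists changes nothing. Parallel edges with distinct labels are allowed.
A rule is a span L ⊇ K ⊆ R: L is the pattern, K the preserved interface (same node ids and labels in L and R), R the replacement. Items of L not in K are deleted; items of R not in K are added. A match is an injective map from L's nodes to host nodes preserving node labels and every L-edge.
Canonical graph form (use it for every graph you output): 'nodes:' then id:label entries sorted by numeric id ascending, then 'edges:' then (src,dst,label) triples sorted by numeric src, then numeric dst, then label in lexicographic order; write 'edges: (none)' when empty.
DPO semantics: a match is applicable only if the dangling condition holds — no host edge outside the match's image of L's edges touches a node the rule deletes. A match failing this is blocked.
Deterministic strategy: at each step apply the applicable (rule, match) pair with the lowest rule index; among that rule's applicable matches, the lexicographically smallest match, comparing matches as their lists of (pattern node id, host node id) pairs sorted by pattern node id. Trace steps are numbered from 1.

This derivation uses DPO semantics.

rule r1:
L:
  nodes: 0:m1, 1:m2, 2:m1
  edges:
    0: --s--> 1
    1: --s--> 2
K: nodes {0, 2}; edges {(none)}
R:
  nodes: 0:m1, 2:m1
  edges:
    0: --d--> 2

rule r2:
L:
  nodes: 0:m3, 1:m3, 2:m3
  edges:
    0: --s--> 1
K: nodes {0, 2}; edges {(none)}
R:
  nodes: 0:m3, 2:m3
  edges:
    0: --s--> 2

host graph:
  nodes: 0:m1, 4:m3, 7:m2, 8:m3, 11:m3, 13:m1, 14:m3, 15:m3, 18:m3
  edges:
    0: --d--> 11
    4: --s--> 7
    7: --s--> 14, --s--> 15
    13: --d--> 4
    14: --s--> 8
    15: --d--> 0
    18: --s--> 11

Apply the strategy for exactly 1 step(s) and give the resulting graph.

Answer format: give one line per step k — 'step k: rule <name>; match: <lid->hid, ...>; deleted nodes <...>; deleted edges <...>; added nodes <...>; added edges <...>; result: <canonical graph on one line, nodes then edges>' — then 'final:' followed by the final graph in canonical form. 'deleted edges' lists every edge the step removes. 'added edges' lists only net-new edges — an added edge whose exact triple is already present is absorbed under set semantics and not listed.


step 1: rule r2; match: 0->14, 1->8, 2->4; deleted nodes 8; deleted edges (14,8,s); added nodes (none); added edges (14,4,s); result: nodes: 0:m1, 4:m3, 7:m2, 11:m3, 13:m1, 14:m3, 15:m3, 18:m3 edges: (0,11,d); (4,7,s); (7,14,s); (7,15,s); (13,4,d); (14,4,s); (15,0,d); (18,11,s)
final:
nodes: 0:m1, 4:m3, 7:m2, 11:m3, 13:m1, 14:m3, 15:m3, 18:m3
edges: (0,11,d); (4,7,s); (7,14,s); (7,15,s); (13,4,d); (14,4,s); (15,0,d); (18,11,s)


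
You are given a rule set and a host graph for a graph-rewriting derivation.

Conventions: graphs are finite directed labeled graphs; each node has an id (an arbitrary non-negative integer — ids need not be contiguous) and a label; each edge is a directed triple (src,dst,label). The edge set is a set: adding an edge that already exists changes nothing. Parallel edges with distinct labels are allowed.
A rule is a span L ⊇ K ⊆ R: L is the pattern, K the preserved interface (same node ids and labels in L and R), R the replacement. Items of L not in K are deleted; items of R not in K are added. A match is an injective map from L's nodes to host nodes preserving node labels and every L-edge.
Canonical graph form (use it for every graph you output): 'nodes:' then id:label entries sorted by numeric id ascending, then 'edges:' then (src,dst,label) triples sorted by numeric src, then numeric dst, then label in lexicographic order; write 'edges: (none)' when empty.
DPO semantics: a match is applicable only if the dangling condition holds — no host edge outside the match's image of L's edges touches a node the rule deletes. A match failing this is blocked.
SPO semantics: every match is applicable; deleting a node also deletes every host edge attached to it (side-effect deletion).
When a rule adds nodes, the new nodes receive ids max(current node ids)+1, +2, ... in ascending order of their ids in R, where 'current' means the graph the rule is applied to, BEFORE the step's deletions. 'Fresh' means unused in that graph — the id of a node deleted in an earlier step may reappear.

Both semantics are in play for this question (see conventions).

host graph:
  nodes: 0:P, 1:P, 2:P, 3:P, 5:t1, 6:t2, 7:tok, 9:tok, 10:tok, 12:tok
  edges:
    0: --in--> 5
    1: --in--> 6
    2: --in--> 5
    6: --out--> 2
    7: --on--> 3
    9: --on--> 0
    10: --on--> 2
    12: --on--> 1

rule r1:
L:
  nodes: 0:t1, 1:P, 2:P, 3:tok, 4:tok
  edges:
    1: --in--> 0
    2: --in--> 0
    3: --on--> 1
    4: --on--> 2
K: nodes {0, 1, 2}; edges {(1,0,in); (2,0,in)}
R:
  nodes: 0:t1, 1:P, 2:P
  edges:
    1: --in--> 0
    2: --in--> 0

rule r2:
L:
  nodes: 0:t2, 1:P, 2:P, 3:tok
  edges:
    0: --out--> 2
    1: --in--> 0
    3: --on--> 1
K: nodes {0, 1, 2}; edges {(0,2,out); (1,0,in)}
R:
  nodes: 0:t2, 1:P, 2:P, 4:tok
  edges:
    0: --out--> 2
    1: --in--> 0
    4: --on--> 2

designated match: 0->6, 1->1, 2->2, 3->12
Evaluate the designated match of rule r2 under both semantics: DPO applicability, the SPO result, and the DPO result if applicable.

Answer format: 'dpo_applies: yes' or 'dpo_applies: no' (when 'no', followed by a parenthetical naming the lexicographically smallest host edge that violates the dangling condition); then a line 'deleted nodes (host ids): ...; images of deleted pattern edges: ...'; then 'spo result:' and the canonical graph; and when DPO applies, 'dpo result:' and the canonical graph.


dpo_applies: yes
deleted nodes (host ids): 12; images of deleted pattern edges: (12,1,on)
spo result:
nodes: 0:P, 1:P, 2:P, 3:P, 5:t1, 6:t2, 7:tok, 9:tok, 10:tok, 13:tok
edges: (0,5,in); (1,6,in); (2,5,in); (6,2,out); (7,3,on); (9,0,on); (10,2,on); (13,2,on)
dpo result:
nodes: 0:P, 1:P, 2:P, 3:P, 5:t1, 6:t2, 7:tok, 9:tok, 10:tok, 13:tok
edges: (0,5,in); (1,6,in); (2,5,in); (6,2,out); (7,3,on); (9,0,on); (10,2,on); (13,2,on)


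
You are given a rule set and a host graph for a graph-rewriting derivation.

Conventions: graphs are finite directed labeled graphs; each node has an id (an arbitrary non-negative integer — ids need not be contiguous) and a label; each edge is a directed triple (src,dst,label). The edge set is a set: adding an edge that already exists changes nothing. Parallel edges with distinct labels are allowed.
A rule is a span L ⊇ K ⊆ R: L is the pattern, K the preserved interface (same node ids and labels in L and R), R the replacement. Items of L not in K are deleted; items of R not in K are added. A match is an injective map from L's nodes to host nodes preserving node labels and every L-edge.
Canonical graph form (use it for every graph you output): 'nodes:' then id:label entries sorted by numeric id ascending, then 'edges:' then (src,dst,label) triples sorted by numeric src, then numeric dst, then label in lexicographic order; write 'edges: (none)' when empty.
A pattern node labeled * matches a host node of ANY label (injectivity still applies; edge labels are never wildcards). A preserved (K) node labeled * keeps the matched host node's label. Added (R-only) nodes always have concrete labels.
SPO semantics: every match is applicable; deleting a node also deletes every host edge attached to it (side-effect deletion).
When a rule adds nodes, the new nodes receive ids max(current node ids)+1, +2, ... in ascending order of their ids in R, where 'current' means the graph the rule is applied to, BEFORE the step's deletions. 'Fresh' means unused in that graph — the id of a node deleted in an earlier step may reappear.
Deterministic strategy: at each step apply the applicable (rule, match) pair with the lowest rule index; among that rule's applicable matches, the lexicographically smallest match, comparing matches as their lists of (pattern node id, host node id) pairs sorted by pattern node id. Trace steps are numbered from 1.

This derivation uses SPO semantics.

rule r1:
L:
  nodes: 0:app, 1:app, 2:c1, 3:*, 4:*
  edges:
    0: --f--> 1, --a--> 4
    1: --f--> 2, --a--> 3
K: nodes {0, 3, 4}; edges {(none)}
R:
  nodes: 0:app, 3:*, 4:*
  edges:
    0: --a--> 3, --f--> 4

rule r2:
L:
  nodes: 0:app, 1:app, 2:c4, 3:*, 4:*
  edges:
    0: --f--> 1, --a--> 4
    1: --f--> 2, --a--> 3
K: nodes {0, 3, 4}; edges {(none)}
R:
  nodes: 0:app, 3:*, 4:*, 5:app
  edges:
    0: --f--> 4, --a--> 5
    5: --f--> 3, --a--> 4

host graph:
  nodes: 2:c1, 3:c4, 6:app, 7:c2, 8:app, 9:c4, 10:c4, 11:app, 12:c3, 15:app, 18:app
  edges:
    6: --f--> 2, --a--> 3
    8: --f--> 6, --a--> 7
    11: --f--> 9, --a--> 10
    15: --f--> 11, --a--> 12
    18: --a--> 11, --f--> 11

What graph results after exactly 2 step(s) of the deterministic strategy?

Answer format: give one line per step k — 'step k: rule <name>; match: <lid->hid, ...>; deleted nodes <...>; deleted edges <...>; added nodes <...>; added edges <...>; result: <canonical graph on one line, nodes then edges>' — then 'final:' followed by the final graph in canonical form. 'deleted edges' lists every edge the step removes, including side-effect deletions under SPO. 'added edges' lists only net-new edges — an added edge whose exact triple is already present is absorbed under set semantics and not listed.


step 1: rule r1; match: 0->8, 1->6, 2->2, 3->3, 4->7; deleted nodes 2, 6; deleted edges (6,2,f); (6,3,a); (8,6,f); (8,7,a); added nodes (none); added edges (8,3,a); (8,7,f); result: nodes: 3:c4, 7:c2, 8:app, 9:c4, 10:c4, 11:app, 12:c3, 15:app, 18:app edges: (8,3,a); (8,7,f); (11,9,f); (11,10,a); (15,11,f); (15,12,a); (18,11,a); (18,11,f)
step 2: rule r2; match: 0->15, 1->11, 2->9, 3->10, 4->12; deleted nodes 9, 11; deleted edges (11,9,f); (11,10,a); (15,11,f); (15,12,a); (18,11,a); (18,11,f); added nodes 19; added edges (15,12,f); (15,19,a); (19,10,f); (19,12,a); result: nodes: 3:c4, 7:c2, 8:app, 10:c4, 12:c3, 15:app, 18:app, 19:app edges: (8,3,a); (8,7,f); (15,12,f); (15,19,a); (19,10,f); (19,12,a)
final:
nodes: 3:c4, 7:c2, 8:app, 10:c4, 12:c3, 15:app, 18:app, 19:app
edges: (8,3,a); (8,7,f); (15,12,f); (15,19,a); (19,10,f); (19,12,a)


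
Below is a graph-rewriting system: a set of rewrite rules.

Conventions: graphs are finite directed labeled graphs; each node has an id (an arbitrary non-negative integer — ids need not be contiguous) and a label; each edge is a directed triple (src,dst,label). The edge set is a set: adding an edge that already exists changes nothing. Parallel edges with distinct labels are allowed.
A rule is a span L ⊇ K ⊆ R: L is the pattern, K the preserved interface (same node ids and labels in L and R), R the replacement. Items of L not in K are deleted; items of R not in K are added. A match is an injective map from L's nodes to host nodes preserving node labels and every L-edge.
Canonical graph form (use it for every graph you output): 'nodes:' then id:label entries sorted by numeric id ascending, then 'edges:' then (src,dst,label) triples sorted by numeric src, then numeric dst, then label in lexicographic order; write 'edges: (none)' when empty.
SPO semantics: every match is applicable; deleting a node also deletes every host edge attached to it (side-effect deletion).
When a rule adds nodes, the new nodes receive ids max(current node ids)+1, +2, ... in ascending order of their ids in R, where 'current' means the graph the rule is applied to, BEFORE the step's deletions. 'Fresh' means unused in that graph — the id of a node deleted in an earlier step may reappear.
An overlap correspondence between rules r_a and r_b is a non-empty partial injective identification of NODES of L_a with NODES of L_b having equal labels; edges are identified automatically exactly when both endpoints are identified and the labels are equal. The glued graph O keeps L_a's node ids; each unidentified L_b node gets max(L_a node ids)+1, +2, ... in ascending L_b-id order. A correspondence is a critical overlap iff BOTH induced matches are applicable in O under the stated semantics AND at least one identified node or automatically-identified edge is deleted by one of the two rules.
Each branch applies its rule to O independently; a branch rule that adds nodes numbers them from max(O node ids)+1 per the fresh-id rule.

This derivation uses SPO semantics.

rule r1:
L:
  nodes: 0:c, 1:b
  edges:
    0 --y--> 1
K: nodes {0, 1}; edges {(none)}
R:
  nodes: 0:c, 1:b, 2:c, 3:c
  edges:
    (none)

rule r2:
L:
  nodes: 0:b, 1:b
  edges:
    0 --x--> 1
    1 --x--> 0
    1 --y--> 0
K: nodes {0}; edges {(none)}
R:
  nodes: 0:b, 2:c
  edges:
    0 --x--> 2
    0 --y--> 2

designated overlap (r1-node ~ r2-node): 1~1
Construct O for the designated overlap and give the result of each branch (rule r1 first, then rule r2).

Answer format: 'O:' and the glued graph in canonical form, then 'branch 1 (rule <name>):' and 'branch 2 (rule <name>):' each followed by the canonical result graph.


O:
nodes: 0:c, 1:b, 2:b
edges: (0,1,y); (1,2,x); (1,2,y); (2,1,x)
branch 1 (rule r1):
nodes: 0:c, 1:b, 2:b, 3:c, 4:c
edges: (1,2,x); (1,2,y); (2,1,x)
branch 2 (rule r2):
nodes: 0:c, 2:b, 3:c
edges: (2,3,x); (2,3,y)


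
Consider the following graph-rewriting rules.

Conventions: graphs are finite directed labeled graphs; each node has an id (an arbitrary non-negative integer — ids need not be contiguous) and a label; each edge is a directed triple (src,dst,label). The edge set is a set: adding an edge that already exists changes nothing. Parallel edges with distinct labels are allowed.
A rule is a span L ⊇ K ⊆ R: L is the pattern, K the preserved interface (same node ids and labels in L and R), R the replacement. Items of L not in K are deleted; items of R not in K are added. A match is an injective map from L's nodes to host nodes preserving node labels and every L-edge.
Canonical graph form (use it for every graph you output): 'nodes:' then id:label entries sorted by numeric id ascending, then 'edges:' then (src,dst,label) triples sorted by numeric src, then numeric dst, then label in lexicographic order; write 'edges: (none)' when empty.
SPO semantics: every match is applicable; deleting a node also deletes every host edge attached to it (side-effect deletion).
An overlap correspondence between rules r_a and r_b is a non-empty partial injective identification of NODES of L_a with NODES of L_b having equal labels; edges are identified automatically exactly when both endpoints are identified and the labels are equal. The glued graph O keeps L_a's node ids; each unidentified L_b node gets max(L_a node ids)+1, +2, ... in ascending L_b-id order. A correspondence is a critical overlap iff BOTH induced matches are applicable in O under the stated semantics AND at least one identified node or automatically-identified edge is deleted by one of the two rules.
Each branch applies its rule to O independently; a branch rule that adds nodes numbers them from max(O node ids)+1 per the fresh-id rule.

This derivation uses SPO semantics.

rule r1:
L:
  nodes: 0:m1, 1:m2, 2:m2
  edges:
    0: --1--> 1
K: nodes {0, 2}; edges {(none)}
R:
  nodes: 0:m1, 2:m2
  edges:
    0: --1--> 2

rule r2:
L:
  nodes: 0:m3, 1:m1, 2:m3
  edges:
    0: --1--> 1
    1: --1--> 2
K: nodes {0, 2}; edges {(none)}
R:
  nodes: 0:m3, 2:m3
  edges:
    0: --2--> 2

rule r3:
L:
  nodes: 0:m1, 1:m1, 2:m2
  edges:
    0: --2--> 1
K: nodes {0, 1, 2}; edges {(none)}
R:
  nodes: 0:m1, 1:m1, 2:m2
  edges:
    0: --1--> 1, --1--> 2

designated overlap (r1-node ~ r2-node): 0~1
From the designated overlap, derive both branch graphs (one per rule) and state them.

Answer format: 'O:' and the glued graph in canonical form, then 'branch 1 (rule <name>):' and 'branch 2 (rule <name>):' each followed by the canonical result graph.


O:
nodes: 0:m1, 1:m2, 2:m2, 3:m3, 4:m3
edges: (0,1,1); (0,4,1); (3,0,1)
branch 1 (rule r1):
nodes: 0:m1, 2:m2, 3:m3, 4:m3
edges: (0,2,1); (0,4,1); (3,0,1)
branch 2 (rule r2):
nodes: 1:m2, 2:m2, 3:m3, 4:m3
edges: (3,4,2)


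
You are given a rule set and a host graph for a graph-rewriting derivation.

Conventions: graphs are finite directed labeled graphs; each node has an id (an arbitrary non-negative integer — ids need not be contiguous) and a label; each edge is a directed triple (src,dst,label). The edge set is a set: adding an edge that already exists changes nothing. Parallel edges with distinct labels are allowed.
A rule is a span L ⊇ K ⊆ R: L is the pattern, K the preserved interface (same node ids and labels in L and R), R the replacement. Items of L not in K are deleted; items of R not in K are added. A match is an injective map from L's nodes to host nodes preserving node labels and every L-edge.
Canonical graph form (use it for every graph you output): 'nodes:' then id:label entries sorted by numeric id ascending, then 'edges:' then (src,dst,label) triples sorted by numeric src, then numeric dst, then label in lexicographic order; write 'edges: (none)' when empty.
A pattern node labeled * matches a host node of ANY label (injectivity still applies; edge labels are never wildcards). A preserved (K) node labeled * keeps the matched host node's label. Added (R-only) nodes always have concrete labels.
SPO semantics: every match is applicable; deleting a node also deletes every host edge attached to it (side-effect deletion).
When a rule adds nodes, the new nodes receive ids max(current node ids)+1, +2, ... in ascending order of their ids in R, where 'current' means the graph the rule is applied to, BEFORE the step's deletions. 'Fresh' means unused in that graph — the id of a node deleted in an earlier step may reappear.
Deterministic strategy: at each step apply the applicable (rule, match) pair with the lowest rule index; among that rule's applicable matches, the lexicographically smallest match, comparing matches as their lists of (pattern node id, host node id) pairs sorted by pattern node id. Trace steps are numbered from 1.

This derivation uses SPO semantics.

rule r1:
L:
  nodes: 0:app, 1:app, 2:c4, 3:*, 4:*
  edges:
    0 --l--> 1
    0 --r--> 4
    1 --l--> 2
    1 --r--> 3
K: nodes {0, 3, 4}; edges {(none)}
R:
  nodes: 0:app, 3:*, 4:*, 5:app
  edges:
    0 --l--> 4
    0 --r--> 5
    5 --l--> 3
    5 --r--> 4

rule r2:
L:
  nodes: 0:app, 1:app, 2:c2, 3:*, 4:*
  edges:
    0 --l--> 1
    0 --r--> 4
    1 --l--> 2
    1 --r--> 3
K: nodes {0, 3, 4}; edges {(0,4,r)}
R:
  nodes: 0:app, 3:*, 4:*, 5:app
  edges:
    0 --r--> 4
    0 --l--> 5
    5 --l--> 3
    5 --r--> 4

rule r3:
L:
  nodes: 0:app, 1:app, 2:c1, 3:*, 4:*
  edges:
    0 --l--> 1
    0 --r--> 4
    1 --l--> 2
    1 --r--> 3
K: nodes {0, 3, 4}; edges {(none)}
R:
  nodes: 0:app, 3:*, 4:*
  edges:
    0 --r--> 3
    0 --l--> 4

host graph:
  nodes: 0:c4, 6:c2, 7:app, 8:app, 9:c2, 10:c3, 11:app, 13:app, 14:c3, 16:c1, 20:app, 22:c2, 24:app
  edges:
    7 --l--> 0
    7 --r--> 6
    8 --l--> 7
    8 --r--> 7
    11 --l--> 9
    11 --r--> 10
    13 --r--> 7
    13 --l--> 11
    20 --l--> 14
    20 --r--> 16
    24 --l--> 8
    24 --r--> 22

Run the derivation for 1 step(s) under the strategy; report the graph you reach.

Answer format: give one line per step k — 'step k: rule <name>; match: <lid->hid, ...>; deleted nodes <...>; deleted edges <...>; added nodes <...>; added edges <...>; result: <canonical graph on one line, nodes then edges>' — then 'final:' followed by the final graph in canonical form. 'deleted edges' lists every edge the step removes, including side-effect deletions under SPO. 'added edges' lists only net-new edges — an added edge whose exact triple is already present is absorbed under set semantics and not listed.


step 1: rule r2; match: 0->13, 1->11, 2->9, 3->10, 4->7; deleted nodes 9, 11; deleted edges (11,9,l); (11,10,r); (13,11,l); added nodes 25; added edges (13,25,l); (25,7,r); (25,10,l); result: nodes: 0:c4, 6:c2, 7:app, 8:app, 10:c3, 13:app, 14:c3, 16:c1, 20:app, 22:c2, 24:app, 25:app edges: (7,0,l); (7,6,r); (8,7,l); (8,7,r); (13,7,r); (13,25,l); (20,14,l); (20,16,r); (24,8,l); (24,22,r); (25,7,r); (25,10,l)
final:
nodes: 0:c4, 6:c2, 7:app, 8:app, 10:c3, 13:app, 14:c3, 16:c1, 20:app, 22:c2, 24:app, 25:app
edges: (7,0,l); (7,6,r); (8,7,l); (8,7,r); (13,7,r); (13,25,l); (20,14,l); (20,16,r); (24,8,l); (24,22,r); (25,7,r); (25,10,l)


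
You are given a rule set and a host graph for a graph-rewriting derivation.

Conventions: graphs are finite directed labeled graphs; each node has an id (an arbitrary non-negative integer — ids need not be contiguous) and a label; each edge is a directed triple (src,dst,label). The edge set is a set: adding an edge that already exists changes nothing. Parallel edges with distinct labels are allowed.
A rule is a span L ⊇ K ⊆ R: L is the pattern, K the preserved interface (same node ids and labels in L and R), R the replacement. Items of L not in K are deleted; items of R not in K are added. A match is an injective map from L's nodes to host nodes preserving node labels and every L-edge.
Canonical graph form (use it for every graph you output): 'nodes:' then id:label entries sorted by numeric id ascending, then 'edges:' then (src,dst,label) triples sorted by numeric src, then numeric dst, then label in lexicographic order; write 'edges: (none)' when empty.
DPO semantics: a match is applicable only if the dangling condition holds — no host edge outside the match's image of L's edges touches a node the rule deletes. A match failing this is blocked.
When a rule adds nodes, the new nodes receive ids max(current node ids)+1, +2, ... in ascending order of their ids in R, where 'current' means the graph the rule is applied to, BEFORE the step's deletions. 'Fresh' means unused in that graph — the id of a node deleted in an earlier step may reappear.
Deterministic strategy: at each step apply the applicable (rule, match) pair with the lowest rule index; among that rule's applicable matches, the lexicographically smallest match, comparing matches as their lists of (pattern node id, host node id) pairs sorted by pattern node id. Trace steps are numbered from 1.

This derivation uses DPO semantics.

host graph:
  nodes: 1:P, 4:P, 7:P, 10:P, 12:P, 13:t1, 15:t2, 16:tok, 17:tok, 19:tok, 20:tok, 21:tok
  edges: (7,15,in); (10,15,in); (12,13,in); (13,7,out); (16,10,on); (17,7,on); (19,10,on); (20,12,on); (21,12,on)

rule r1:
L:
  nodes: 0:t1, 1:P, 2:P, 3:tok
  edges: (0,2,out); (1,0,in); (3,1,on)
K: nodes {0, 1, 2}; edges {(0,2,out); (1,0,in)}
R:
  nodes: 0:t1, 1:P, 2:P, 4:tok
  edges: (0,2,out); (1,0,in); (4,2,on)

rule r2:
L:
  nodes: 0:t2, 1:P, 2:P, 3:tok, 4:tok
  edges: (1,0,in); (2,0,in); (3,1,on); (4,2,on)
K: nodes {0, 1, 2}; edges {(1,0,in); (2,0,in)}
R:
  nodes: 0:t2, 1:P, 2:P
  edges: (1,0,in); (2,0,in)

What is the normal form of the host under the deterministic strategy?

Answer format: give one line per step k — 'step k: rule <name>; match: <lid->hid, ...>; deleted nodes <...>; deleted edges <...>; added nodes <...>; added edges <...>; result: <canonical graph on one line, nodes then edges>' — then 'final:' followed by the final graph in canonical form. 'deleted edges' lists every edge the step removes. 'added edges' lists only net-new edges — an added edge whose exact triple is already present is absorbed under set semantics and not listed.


step 1: rule r1; match: 0->13, 1->12, 2->7, 3->20; deleted nodes 20; deleted edges (20,12,on); added nodes 22; added edges (22,7,on); result: nodes: 1:P, 4:P, 7:P, 10:P, 12:P, 13:t1, 15:t2, 16:tok, 17:tok, 19:tok, 21:tok, 22:tok edges: (7,15,in); (10,15,in); (12,13,in); (13,7,out); (16,10,on); (17,7,on); (19,10,on); (21,12,on); (22,7,on)
step 2: rule r1; match: 0->13, 1->12, 2->7, 3->21; deleted nodes 21; deleted edges (21,12,on); added nodes 23; added edges (23,7,on); result: nodes: 1:P, 4:P, 7:P, 10:P, 12:P, 13:t1, 15:t2, 16:tok, 17:tok, 19:tok, 22:tok, 23:tok edges: (7,15,in); (10,15,in); (12,13,in); (13,7,out); (16,10,on); (17,7,on); (19,10,on); (22,7,on); (23,7,on)
step 3: rule r2; match: 0->15, 1->7, 2->10, 3->17, 4->16; deleted nodes 16, 17; deleted edges (16,10,on); (17,7,on); added nodes (none); added edges (none); result: nodes: 1:P, 4:P, 7:P, 10:P, 12:P, 13:t1, 15:t2, 19:tok, 22:tok, 23:tok edges: (7,15,in); (10,15,in); (12,13,in); (13,7,out); (19,10,on); (22,7,on); (23,7,on)
step 4: rule r2; match: 0->15, 1->7, 2->10, 3->22, 4->19; deleted nodes 19, 22; deleted edges (19,10,on); (22,7,on); added nodes (none); added edges (none); result: nodes: 1:P, 4:P, 7:P, 10:P, 12:P, 13:t1, 15:t2, 23:tok edges: (7,15,in); (10,15,in); (12,13,in); (13,7,out); (23,7,on)
final:
nodes: 1:P, 4:P, 7:P, 10:P, 12:P, 13:t1, 15:t2, 23:tok
edges: (7,15,in); (10,15,in); (12,13,in); (13,7,out); (23,7,on)


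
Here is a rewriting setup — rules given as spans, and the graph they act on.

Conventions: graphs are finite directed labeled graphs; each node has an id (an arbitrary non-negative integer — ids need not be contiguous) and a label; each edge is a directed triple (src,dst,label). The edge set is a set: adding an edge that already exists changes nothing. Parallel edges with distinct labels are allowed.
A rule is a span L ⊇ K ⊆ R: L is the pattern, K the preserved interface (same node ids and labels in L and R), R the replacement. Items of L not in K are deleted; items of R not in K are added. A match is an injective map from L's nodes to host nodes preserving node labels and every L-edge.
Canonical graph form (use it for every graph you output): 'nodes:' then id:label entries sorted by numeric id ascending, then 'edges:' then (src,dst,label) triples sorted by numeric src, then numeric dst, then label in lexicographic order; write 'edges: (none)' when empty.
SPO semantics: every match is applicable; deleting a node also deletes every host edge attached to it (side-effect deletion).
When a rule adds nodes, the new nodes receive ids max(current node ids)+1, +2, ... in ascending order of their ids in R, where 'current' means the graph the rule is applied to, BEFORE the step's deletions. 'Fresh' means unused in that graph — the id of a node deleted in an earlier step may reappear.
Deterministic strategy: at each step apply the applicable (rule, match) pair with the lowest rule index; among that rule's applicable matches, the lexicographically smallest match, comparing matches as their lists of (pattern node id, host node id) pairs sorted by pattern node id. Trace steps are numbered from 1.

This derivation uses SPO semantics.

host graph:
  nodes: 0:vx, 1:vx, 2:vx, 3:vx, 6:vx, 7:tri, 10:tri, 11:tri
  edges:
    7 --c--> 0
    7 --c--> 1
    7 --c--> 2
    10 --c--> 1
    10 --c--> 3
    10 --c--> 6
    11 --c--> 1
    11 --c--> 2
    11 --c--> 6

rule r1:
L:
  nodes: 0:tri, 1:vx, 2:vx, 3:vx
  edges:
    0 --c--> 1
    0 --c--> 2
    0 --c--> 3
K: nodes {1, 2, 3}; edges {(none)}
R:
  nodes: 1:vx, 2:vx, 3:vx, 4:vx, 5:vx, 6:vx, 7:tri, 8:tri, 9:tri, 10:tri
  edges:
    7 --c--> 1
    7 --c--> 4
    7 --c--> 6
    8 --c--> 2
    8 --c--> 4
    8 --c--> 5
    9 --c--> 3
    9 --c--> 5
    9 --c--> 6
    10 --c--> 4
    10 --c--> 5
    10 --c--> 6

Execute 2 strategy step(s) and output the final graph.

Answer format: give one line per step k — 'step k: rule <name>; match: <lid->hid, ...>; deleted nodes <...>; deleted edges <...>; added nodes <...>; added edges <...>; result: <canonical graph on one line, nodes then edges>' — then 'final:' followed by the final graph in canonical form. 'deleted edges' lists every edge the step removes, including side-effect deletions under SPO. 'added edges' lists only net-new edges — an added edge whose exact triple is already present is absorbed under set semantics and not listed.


step 1: rule r1; match: 0->7, 1->0, 2->1, 3->2; deleted nodes 7; deleted edges (7,0,c); (7,1,c); (7,2,c); added nodes 12, 13, 14, 15, 16, 17, 18; added edges (15,0,c); (15,12,c); (15,14,c); (16,1,c); (16,12,c); (16,13,c); (17,2,c); (17,13,c); (17,14,c); (18,12,c); (18,13,c); (18,14,c); result: nodes: 0:vx, 1:vx, 2:vx, 3:vx, 6:vx, 10:tri, 11:tri, 12:vx, 13:vx, 14:vx, 15:tri, 16:tri, 17:tri, 18:tri edges: (10,1,c); (10,3,c); (10,6,c); (11,1,c); (11,2,c); (11,6,c); (15,0,c); (15,12,c); (15,14,c); (16,1,c); (16,12,c); (16,13,c); (17,2,c); (17,13,c); (17,14,c); (18,12,c); (18,13,c); (18,14,c)
step 2: rule r1; match: 0->10, 1->1, 2->3, 3->6; deleted nodes 10; deleted edges (10,1,c); (10,3,c); (10,6,c); added nodes 19, 20, 21, 22, 23, 24, 25; added edges (22,1,c); (22,19,c); (22,21,c); (23,3,c); (23,19,c); (23,20,c); (24,6,c); (24,20,c); (24,21,c); (25,19,c); (25,20,c); (25,21,c); result: nodes: 0:vx, 1:vx, 2:vx, 3:vx, 6:vx, 11:tri, 12:vx, 13:vx, 14:vx, 15:tri, 16:tri, 17:tri, 18:tri, 19:vx, 20:vx, 21:vx, 22:tri, 23:tri, 24:tri, 25:tri edges: (11,1,c); (11,2,c); (11,6,c); (15,0,c); (15,12,c); (15,14,c); (16,1,c); (16,12,c); (16,13,c); (17,2,c); (17,13,c); (17,14,c); (18,12,c); (18,13,c); (18,14,c); (22,1,c); (22,19,c); (22,21,c); (23,3,c); (23,19,c); (23,20,c); (24,6,c); (24,20,c); (24,21,c); (25,19,c); (25,20,c); (25,21,c)
final:
nodes: 0:vx, 1:vx, 2:vx, 3:vx, 6:vx, 11:tri, 12:vx, 13:vx, 14:vx, 15:tri, 16:tri, 17:tri, 18:tri, 19:vx, 20:vx, 21:vx, 22:tri, 23:tri, 24:tri, 25:tri
edges: (11,1,c); (11,2,c); (11,6,c); (15,0,c); (15,12,c); (15,14,c); (16,1,c); (16,12,c); (16,13,c); (17,2,c); (17,13,c); (17,14,c); (18,12,c); (18,13,c); (18,14,c); (22,1,c); (22,19,c); (22,21,c); (23,3,c); (23,19,c); (23,20,c); (24,6,c); (24,20,c); (24,21,c); (25,19,c); (25,20,c); (25,21,c)


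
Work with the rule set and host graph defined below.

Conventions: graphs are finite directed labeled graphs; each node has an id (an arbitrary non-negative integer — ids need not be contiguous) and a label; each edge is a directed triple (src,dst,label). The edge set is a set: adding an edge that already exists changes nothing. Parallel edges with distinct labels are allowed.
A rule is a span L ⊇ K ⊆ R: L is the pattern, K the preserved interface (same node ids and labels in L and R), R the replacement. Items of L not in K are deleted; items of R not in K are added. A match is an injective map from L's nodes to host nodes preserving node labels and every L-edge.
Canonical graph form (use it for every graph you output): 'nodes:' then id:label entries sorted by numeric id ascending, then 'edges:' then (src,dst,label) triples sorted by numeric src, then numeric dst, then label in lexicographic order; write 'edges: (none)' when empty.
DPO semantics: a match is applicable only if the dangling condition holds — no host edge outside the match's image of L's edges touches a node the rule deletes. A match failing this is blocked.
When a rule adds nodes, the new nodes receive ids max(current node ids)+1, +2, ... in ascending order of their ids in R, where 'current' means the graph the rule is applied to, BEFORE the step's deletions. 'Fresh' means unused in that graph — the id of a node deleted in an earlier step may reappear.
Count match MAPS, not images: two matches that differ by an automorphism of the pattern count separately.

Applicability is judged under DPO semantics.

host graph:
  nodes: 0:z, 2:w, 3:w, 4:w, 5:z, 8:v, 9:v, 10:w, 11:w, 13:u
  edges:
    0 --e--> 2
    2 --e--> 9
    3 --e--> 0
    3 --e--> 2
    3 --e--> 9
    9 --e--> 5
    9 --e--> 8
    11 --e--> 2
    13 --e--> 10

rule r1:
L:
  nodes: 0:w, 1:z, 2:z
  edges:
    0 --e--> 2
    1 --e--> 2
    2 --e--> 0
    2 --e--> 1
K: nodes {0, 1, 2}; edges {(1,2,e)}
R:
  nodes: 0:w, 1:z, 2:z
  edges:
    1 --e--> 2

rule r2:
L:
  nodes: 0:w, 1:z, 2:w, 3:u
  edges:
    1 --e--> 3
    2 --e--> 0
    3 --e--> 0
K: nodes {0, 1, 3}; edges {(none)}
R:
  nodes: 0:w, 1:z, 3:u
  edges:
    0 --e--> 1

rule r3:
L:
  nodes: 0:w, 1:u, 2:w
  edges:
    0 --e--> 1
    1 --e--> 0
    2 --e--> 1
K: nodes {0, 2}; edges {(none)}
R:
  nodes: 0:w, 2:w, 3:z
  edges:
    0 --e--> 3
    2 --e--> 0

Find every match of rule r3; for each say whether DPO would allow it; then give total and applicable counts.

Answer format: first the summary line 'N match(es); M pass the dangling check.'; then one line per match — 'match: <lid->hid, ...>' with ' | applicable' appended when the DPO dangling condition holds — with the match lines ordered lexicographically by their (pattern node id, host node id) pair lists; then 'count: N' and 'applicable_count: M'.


0 match(es); 0 pass the dangling check.
count: 0
applicable_count: 0


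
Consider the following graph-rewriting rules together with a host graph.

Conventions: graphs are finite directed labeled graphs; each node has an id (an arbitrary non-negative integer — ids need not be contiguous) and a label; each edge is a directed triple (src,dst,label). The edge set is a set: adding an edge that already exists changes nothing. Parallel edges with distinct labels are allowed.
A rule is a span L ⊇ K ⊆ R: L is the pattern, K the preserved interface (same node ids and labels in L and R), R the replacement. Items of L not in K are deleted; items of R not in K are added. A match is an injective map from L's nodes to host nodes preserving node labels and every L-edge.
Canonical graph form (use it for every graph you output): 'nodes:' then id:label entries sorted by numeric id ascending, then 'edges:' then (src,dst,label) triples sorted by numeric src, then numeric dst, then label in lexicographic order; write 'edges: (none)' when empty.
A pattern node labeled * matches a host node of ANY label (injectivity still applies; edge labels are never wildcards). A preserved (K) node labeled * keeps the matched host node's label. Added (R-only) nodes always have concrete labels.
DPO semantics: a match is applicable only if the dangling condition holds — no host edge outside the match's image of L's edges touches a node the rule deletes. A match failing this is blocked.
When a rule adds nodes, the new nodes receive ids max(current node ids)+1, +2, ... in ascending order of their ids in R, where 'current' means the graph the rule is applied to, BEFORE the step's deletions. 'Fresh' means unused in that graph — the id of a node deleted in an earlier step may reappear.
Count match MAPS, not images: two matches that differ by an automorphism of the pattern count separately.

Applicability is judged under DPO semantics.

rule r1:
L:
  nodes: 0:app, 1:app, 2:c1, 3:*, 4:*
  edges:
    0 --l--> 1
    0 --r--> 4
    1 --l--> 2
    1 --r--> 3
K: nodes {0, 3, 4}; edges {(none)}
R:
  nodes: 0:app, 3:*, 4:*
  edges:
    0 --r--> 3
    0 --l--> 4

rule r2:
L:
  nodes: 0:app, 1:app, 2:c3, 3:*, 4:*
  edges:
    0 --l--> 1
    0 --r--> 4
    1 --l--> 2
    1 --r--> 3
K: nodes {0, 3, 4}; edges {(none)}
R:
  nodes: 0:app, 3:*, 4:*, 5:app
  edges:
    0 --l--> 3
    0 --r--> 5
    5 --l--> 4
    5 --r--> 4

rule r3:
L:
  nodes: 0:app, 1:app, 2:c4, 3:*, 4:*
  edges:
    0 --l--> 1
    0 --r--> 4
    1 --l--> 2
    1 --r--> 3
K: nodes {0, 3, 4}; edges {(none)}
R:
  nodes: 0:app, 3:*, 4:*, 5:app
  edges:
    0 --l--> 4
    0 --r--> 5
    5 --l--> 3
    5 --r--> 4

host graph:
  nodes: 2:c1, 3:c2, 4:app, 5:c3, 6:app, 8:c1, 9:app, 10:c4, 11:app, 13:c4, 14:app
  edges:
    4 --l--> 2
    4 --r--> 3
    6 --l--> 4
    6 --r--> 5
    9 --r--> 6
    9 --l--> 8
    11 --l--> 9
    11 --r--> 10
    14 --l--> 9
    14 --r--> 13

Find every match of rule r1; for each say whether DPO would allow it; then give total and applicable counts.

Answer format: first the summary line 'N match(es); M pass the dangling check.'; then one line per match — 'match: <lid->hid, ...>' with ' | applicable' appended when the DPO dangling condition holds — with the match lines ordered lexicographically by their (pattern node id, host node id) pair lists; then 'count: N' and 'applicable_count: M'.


3 match(es); 1 pass the dangling check.
match: 0->6, 1->4, 2->2, 3->3, 4->5 | applicable
match: 0->11, 1->9, 2->8, 3->6, 4->10
match: 0->14, 1->9, 2->8, 3->6, 4->13
count: 3
applicable_count: 1


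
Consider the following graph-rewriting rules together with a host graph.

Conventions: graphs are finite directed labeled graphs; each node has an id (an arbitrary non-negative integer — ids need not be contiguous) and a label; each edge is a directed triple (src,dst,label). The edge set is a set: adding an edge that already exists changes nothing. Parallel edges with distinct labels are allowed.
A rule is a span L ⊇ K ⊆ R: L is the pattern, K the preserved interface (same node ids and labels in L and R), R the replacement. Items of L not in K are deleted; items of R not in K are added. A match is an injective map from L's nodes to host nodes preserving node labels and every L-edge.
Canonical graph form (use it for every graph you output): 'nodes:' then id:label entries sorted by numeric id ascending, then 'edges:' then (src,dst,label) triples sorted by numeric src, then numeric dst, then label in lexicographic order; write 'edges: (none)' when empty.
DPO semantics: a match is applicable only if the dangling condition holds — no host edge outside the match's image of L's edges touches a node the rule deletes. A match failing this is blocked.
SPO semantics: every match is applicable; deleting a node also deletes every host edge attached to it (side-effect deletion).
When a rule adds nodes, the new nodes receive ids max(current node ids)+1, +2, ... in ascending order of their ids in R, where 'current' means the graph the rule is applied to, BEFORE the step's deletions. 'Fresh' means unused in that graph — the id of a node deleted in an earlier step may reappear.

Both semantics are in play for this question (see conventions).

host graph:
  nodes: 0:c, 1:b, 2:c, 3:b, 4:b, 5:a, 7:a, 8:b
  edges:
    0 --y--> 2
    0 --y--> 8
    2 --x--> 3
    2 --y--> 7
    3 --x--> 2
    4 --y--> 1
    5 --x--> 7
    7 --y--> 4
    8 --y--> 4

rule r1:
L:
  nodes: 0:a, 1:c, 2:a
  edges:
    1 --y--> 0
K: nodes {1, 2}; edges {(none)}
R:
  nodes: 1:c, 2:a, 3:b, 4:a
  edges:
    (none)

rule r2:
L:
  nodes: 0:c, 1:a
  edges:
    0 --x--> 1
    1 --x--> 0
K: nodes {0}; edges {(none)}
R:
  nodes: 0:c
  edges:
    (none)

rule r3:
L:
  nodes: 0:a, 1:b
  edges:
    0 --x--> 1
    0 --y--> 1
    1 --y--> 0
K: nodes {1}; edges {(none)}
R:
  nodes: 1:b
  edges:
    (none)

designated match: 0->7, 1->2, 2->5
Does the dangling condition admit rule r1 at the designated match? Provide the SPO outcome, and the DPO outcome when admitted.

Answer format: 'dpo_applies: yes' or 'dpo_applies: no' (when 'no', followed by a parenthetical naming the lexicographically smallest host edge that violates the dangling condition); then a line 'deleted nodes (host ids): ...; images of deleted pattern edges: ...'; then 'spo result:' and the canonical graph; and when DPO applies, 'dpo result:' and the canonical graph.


dpo_applies: no
(the rule deletes node 7, which keeps host edge (5,7,x) outside the match image — the dangling condition fails, DPO blocks; SPO proceeds and side-deletes such edges)
deleted nodes (host ids): 7; images of deleted pattern edges: (2,7,y)
spo result:
nodes: 0:c, 1:b, 2:c, 3:b, 4:b, 5:a, 8:b, 9:b, 10:a
edges: (0,2,y); (0,8,y); (2,3,x); (3,2,x); (4,1,y); (8,4,y)
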